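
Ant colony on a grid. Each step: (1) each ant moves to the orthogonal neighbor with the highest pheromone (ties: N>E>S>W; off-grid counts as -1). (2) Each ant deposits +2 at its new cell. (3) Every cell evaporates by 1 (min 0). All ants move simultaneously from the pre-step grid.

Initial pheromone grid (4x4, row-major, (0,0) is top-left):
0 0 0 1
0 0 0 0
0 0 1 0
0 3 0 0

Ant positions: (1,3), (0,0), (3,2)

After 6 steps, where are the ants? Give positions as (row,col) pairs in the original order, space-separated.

Step 1: ant0:(1,3)->N->(0,3) | ant1:(0,0)->E->(0,1) | ant2:(3,2)->W->(3,1)
  grid max=4 at (3,1)
Step 2: ant0:(0,3)->S->(1,3) | ant1:(0,1)->E->(0,2) | ant2:(3,1)->N->(2,1)
  grid max=3 at (3,1)
Step 3: ant0:(1,3)->N->(0,3) | ant1:(0,2)->E->(0,3) | ant2:(2,1)->S->(3,1)
  grid max=4 at (0,3)
Step 4: ant0:(0,3)->S->(1,3) | ant1:(0,3)->S->(1,3) | ant2:(3,1)->N->(2,1)
  grid max=3 at (0,3)
Step 5: ant0:(1,3)->N->(0,3) | ant1:(1,3)->N->(0,3) | ant2:(2,1)->S->(3,1)
  grid max=6 at (0,3)
Step 6: ant0:(0,3)->S->(1,3) | ant1:(0,3)->S->(1,3) | ant2:(3,1)->N->(2,1)
  grid max=5 at (0,3)

(1,3) (1,3) (2,1)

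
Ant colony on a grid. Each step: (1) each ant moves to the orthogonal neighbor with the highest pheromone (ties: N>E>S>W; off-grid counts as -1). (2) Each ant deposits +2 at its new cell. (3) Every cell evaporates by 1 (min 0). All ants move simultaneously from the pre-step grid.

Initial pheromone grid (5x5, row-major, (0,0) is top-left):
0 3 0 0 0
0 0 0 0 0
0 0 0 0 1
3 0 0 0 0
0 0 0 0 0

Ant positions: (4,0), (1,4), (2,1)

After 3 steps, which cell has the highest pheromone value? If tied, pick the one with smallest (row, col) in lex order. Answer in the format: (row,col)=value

Step 1: ant0:(4,0)->N->(3,0) | ant1:(1,4)->S->(2,4) | ant2:(2,1)->N->(1,1)
  grid max=4 at (3,0)
Step 2: ant0:(3,0)->N->(2,0) | ant1:(2,4)->N->(1,4) | ant2:(1,1)->N->(0,1)
  grid max=3 at (0,1)
Step 3: ant0:(2,0)->S->(3,0) | ant1:(1,4)->S->(2,4) | ant2:(0,1)->E->(0,2)
  grid max=4 at (3,0)
Final grid:
  0 2 1 0 0
  0 0 0 0 0
  0 0 0 0 2
  4 0 0 0 0
  0 0 0 0 0
Max pheromone 4 at (3,0)

Answer: (3,0)=4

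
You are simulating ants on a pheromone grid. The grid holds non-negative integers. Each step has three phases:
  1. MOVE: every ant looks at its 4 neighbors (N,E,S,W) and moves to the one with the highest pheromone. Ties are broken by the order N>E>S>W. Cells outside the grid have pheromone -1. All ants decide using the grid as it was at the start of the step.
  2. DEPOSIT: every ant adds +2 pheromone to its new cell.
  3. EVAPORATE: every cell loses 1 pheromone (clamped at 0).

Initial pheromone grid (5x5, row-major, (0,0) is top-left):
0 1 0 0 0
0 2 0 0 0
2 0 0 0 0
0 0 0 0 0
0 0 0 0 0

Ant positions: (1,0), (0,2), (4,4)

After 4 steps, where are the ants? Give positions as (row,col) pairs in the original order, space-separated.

Step 1: ant0:(1,0)->E->(1,1) | ant1:(0,2)->W->(0,1) | ant2:(4,4)->N->(3,4)
  grid max=3 at (1,1)
Step 2: ant0:(1,1)->N->(0,1) | ant1:(0,1)->S->(1,1) | ant2:(3,4)->N->(2,4)
  grid max=4 at (1,1)
Step 3: ant0:(0,1)->S->(1,1) | ant1:(1,1)->N->(0,1) | ant2:(2,4)->N->(1,4)
  grid max=5 at (1,1)
Step 4: ant0:(1,1)->N->(0,1) | ant1:(0,1)->S->(1,1) | ant2:(1,4)->N->(0,4)
  grid max=6 at (1,1)

(0,1) (1,1) (0,4)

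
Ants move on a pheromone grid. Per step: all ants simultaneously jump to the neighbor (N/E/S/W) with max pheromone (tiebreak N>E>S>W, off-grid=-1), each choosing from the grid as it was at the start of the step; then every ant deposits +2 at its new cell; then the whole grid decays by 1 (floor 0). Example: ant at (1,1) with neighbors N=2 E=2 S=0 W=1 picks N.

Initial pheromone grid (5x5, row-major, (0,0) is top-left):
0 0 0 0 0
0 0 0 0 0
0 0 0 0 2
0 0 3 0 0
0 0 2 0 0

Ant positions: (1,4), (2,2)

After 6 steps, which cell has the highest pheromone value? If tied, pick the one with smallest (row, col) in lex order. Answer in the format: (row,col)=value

Answer: (3,2)=3

Derivation:
Step 1: ant0:(1,4)->S->(2,4) | ant1:(2,2)->S->(3,2)
  grid max=4 at (3,2)
Step 2: ant0:(2,4)->N->(1,4) | ant1:(3,2)->S->(4,2)
  grid max=3 at (3,2)
Step 3: ant0:(1,4)->S->(2,4) | ant1:(4,2)->N->(3,2)
  grid max=4 at (3,2)
Step 4: ant0:(2,4)->N->(1,4) | ant1:(3,2)->S->(4,2)
  grid max=3 at (3,2)
Step 5: ant0:(1,4)->S->(2,4) | ant1:(4,2)->N->(3,2)
  grid max=4 at (3,2)
Step 6: ant0:(2,4)->N->(1,4) | ant1:(3,2)->S->(4,2)
  grid max=3 at (3,2)
Final grid:
  0 0 0 0 0
  0 0 0 0 1
  0 0 0 0 2
  0 0 3 0 0
  0 0 2 0 0
Max pheromone 3 at (3,2)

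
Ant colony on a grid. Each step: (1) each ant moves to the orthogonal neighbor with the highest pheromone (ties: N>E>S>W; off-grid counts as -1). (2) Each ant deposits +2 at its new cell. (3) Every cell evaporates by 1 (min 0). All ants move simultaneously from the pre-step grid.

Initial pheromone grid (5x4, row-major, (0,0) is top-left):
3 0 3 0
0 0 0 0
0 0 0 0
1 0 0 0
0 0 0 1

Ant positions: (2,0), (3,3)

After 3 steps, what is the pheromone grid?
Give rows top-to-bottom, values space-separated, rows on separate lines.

After step 1: ants at (3,0),(4,3)
  2 0 2 0
  0 0 0 0
  0 0 0 0
  2 0 0 0
  0 0 0 2
After step 2: ants at (2,0),(3,3)
  1 0 1 0
  0 0 0 0
  1 0 0 0
  1 0 0 1
  0 0 0 1
After step 3: ants at (3,0),(4,3)
  0 0 0 0
  0 0 0 0
  0 0 0 0
  2 0 0 0
  0 0 0 2

0 0 0 0
0 0 0 0
0 0 0 0
2 0 0 0
0 0 0 2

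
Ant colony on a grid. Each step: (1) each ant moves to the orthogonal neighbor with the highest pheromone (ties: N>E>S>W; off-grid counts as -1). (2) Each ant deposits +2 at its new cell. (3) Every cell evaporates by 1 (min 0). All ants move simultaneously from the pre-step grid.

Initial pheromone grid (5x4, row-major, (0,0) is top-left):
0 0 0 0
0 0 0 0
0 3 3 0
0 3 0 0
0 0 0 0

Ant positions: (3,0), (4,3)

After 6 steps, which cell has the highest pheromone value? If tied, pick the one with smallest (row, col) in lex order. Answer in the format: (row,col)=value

Answer: (2,1)=7

Derivation:
Step 1: ant0:(3,0)->E->(3,1) | ant1:(4,3)->N->(3,3)
  grid max=4 at (3,1)
Step 2: ant0:(3,1)->N->(2,1) | ant1:(3,3)->N->(2,3)
  grid max=3 at (2,1)
Step 3: ant0:(2,1)->S->(3,1) | ant1:(2,3)->W->(2,2)
  grid max=4 at (3,1)
Step 4: ant0:(3,1)->N->(2,1) | ant1:(2,2)->W->(2,1)
  grid max=5 at (2,1)
Step 5: ant0:(2,1)->S->(3,1) | ant1:(2,1)->S->(3,1)
  grid max=6 at (3,1)
Step 6: ant0:(3,1)->N->(2,1) | ant1:(3,1)->N->(2,1)
  grid max=7 at (2,1)
Final grid:
  0 0 0 0
  0 0 0 0
  0 7 0 0
  0 5 0 0
  0 0 0 0
Max pheromone 7 at (2,1)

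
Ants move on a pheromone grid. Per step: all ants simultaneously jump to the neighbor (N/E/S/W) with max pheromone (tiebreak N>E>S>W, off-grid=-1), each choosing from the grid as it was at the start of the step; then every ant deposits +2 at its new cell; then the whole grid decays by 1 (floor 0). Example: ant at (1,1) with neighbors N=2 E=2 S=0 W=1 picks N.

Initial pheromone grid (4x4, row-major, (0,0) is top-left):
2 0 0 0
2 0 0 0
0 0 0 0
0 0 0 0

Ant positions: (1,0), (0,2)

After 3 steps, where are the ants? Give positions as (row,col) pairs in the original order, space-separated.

Step 1: ant0:(1,0)->N->(0,0) | ant1:(0,2)->E->(0,3)
  grid max=3 at (0,0)
Step 2: ant0:(0,0)->S->(1,0) | ant1:(0,3)->S->(1,3)
  grid max=2 at (0,0)
Step 3: ant0:(1,0)->N->(0,0) | ant1:(1,3)->N->(0,3)
  grid max=3 at (0,0)

(0,0) (0,3)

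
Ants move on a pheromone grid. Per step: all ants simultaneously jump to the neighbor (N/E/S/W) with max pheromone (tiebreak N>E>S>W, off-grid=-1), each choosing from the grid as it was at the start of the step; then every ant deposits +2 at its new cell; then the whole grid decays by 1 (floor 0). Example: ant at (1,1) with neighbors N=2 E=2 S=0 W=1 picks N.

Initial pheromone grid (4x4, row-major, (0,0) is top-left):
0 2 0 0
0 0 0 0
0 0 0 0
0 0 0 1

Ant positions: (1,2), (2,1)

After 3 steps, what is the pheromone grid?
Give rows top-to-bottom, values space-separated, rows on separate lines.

After step 1: ants at (0,2),(1,1)
  0 1 1 0
  0 1 0 0
  0 0 0 0
  0 0 0 0
After step 2: ants at (0,1),(0,1)
  0 4 0 0
  0 0 0 0
  0 0 0 0
  0 0 0 0
After step 3: ants at (0,2),(0,2)
  0 3 3 0
  0 0 0 0
  0 0 0 0
  0 0 0 0

0 3 3 0
0 0 0 0
0 0 0 0
0 0 0 0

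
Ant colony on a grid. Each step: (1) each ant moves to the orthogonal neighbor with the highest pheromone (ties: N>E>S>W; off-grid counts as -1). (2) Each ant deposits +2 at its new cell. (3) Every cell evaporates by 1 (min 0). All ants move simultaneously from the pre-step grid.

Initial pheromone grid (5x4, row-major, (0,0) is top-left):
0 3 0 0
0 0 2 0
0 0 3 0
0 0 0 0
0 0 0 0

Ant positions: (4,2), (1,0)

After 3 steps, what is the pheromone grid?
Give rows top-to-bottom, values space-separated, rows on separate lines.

After step 1: ants at (3,2),(0,0)
  1 2 0 0
  0 0 1 0
  0 0 2 0
  0 0 1 0
  0 0 0 0
After step 2: ants at (2,2),(0,1)
  0 3 0 0
  0 0 0 0
  0 0 3 0
  0 0 0 0
  0 0 0 0
After step 3: ants at (1,2),(0,2)
  0 2 1 0
  0 0 1 0
  0 0 2 0
  0 0 0 0
  0 0 0 0

0 2 1 0
0 0 1 0
0 0 2 0
0 0 0 0
0 0 0 0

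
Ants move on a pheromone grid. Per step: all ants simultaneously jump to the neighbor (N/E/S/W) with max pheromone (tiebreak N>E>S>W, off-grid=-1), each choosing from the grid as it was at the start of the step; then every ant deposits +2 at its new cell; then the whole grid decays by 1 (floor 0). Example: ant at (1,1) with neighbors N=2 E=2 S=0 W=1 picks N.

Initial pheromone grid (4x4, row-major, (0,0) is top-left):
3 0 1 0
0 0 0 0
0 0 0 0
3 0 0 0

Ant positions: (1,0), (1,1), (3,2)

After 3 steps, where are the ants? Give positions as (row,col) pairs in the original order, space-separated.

Step 1: ant0:(1,0)->N->(0,0) | ant1:(1,1)->N->(0,1) | ant2:(3,2)->N->(2,2)
  grid max=4 at (0,0)
Step 2: ant0:(0,0)->E->(0,1) | ant1:(0,1)->W->(0,0) | ant2:(2,2)->N->(1,2)
  grid max=5 at (0,0)
Step 3: ant0:(0,1)->W->(0,0) | ant1:(0,0)->E->(0,1) | ant2:(1,2)->N->(0,2)
  grid max=6 at (0,0)

(0,0) (0,1) (0,2)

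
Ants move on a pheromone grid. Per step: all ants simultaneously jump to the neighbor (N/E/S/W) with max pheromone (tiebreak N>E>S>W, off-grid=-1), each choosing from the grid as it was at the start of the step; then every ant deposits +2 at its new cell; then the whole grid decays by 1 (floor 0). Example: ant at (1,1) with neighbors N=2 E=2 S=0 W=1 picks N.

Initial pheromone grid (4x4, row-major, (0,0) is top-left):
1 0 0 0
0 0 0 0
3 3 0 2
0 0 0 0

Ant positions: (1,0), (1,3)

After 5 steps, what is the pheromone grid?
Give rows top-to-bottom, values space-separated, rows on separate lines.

After step 1: ants at (2,0),(2,3)
  0 0 0 0
  0 0 0 0
  4 2 0 3
  0 0 0 0
After step 2: ants at (2,1),(1,3)
  0 0 0 0
  0 0 0 1
  3 3 0 2
  0 0 0 0
After step 3: ants at (2,0),(2,3)
  0 0 0 0
  0 0 0 0
  4 2 0 3
  0 0 0 0
After step 4: ants at (2,1),(1,3)
  0 0 0 0
  0 0 0 1
  3 3 0 2
  0 0 0 0
After step 5: ants at (2,0),(2,3)
  0 0 0 0
  0 0 0 0
  4 2 0 3
  0 0 0 0

0 0 0 0
0 0 0 0
4 2 0 3
0 0 0 0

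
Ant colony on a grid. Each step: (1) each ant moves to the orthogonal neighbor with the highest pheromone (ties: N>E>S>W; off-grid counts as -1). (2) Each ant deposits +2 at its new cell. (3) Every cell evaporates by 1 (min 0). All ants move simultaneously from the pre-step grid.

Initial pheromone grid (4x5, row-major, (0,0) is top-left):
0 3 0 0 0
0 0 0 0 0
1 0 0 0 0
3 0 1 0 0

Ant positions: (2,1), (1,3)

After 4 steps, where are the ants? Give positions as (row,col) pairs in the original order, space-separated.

Step 1: ant0:(2,1)->W->(2,0) | ant1:(1,3)->N->(0,3)
  grid max=2 at (0,1)
Step 2: ant0:(2,0)->S->(3,0) | ant1:(0,3)->E->(0,4)
  grid max=3 at (3,0)
Step 3: ant0:(3,0)->N->(2,0) | ant1:(0,4)->S->(1,4)
  grid max=2 at (2,0)
Step 4: ant0:(2,0)->S->(3,0) | ant1:(1,4)->N->(0,4)
  grid max=3 at (3,0)

(3,0) (0,4)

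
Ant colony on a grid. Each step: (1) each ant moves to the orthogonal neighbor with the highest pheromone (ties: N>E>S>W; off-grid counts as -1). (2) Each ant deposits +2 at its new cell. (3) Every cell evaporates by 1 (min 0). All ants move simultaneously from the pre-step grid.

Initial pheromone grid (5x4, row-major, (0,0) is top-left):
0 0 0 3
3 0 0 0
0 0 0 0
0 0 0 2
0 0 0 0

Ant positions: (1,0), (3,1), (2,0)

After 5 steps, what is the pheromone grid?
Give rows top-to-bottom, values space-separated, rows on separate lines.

After step 1: ants at (0,0),(2,1),(1,0)
  1 0 0 2
  4 0 0 0
  0 1 0 0
  0 0 0 1
  0 0 0 0
After step 2: ants at (1,0),(1,1),(0,0)
  2 0 0 1
  5 1 0 0
  0 0 0 0
  0 0 0 0
  0 0 0 0
After step 3: ants at (0,0),(1,0),(1,0)
  3 0 0 0
  8 0 0 0
  0 0 0 0
  0 0 0 0
  0 0 0 0
After step 4: ants at (1,0),(0,0),(0,0)
  6 0 0 0
  9 0 0 0
  0 0 0 0
  0 0 0 0
  0 0 0 0
After step 5: ants at (0,0),(1,0),(1,0)
  7 0 0 0
  12 0 0 0
  0 0 0 0
  0 0 0 0
  0 0 0 0

7 0 0 0
12 0 0 0
0 0 0 0
0 0 0 0
0 0 0 0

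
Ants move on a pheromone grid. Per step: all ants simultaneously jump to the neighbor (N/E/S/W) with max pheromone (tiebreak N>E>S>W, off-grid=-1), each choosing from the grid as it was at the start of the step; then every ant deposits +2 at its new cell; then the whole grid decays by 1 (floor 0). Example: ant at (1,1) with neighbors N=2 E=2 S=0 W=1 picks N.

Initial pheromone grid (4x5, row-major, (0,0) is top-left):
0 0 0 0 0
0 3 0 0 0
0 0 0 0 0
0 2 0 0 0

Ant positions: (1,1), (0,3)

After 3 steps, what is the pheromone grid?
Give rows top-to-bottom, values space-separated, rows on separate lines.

After step 1: ants at (0,1),(0,4)
  0 1 0 0 1
  0 2 0 0 0
  0 0 0 0 0
  0 1 0 0 0
After step 2: ants at (1,1),(1,4)
  0 0 0 0 0
  0 3 0 0 1
  0 0 0 0 0
  0 0 0 0 0
After step 3: ants at (0,1),(0,4)
  0 1 0 0 1
  0 2 0 0 0
  0 0 0 0 0
  0 0 0 0 0

0 1 0 0 1
0 2 0 0 0
0 0 0 0 0
0 0 0 0 0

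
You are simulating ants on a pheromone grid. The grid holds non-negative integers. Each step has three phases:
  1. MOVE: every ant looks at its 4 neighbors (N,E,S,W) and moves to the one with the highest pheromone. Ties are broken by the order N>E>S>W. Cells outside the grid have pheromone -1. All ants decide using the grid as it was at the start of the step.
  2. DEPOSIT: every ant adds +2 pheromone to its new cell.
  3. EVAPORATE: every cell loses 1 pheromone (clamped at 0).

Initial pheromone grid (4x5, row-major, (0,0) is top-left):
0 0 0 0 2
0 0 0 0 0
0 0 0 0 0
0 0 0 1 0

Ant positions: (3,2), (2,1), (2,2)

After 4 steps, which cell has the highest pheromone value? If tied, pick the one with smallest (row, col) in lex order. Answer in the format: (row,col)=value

Answer: (1,1)=4

Derivation:
Step 1: ant0:(3,2)->E->(3,3) | ant1:(2,1)->N->(1,1) | ant2:(2,2)->N->(1,2)
  grid max=2 at (3,3)
Step 2: ant0:(3,3)->N->(2,3) | ant1:(1,1)->E->(1,2) | ant2:(1,2)->W->(1,1)
  grid max=2 at (1,1)
Step 3: ant0:(2,3)->S->(3,3) | ant1:(1,2)->W->(1,1) | ant2:(1,1)->E->(1,2)
  grid max=3 at (1,1)
Step 4: ant0:(3,3)->N->(2,3) | ant1:(1,1)->E->(1,2) | ant2:(1,2)->W->(1,1)
  grid max=4 at (1,1)
Final grid:
  0 0 0 0 0
  0 4 4 0 0
  0 0 0 1 0
  0 0 0 1 0
Max pheromone 4 at (1,1)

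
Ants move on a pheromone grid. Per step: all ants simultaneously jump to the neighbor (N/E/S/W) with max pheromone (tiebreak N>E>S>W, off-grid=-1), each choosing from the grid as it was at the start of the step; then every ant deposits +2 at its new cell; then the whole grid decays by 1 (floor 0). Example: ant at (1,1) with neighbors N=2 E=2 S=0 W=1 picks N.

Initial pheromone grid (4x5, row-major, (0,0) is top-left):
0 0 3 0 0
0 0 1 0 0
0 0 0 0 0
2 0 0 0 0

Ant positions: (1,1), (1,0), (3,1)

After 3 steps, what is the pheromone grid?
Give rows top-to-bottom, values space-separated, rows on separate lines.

After step 1: ants at (1,2),(0,0),(3,0)
  1 0 2 0 0
  0 0 2 0 0
  0 0 0 0 0
  3 0 0 0 0
After step 2: ants at (0,2),(0,1),(2,0)
  0 1 3 0 0
  0 0 1 0 0
  1 0 0 0 0
  2 0 0 0 0
After step 3: ants at (1,2),(0,2),(3,0)
  0 0 4 0 0
  0 0 2 0 0
  0 0 0 0 0
  3 0 0 0 0

0 0 4 0 0
0 0 2 0 0
0 0 0 0 0
3 0 0 0 0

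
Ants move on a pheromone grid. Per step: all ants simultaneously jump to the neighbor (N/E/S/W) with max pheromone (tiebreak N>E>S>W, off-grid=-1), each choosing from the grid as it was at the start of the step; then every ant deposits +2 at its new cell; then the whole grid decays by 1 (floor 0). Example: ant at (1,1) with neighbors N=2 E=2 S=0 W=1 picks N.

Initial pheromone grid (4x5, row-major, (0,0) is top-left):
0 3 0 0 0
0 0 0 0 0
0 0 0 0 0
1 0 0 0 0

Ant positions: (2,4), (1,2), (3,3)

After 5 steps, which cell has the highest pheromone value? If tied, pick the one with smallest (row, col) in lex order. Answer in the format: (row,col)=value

Answer: (0,1)=4

Derivation:
Step 1: ant0:(2,4)->N->(1,4) | ant1:(1,2)->N->(0,2) | ant2:(3,3)->N->(2,3)
  grid max=2 at (0,1)
Step 2: ant0:(1,4)->N->(0,4) | ant1:(0,2)->W->(0,1) | ant2:(2,3)->N->(1,3)
  grid max=3 at (0,1)
Step 3: ant0:(0,4)->S->(1,4) | ant1:(0,1)->E->(0,2) | ant2:(1,3)->N->(0,3)
  grid max=2 at (0,1)
Step 4: ant0:(1,4)->N->(0,4) | ant1:(0,2)->W->(0,1) | ant2:(0,3)->W->(0,2)
  grid max=3 at (0,1)
Step 5: ant0:(0,4)->S->(1,4) | ant1:(0,1)->E->(0,2) | ant2:(0,2)->W->(0,1)
  grid max=4 at (0,1)
Final grid:
  0 4 3 0 0
  0 0 0 0 1
  0 0 0 0 0
  0 0 0 0 0
Max pheromone 4 at (0,1)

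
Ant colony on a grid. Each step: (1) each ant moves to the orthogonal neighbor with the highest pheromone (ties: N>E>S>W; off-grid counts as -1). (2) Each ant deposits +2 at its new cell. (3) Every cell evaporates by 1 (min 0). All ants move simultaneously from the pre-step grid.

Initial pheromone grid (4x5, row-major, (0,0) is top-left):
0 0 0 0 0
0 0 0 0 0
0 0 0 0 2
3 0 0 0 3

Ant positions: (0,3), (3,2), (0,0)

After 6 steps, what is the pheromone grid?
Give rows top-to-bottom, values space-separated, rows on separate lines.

After step 1: ants at (0,4),(2,2),(0,1)
  0 1 0 0 1
  0 0 0 0 0
  0 0 1 0 1
  2 0 0 0 2
After step 2: ants at (1,4),(1,2),(0,2)
  0 0 1 0 0
  0 0 1 0 1
  0 0 0 0 0
  1 0 0 0 1
After step 3: ants at (0,4),(0,2),(1,2)
  0 0 2 0 1
  0 0 2 0 0
  0 0 0 0 0
  0 0 0 0 0
After step 4: ants at (1,4),(1,2),(0,2)
  0 0 3 0 0
  0 0 3 0 1
  0 0 0 0 0
  0 0 0 0 0
After step 5: ants at (0,4),(0,2),(1,2)
  0 0 4 0 1
  0 0 4 0 0
  0 0 0 0 0
  0 0 0 0 0
After step 6: ants at (1,4),(1,2),(0,2)
  0 0 5 0 0
  0 0 5 0 1
  0 0 0 0 0
  0 0 0 0 0

0 0 5 0 0
0 0 5 0 1
0 0 0 0 0
0 0 0 0 0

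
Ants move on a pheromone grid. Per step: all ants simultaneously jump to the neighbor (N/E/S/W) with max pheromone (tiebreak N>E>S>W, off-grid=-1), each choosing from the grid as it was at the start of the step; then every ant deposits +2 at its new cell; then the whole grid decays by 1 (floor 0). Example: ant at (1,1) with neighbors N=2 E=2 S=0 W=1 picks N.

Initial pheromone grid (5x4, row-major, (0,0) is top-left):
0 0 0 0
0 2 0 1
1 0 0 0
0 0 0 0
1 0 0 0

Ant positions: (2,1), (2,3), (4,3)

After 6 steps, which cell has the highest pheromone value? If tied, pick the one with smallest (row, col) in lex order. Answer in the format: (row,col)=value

Step 1: ant0:(2,1)->N->(1,1) | ant1:(2,3)->N->(1,3) | ant2:(4,3)->N->(3,3)
  grid max=3 at (1,1)
Step 2: ant0:(1,1)->N->(0,1) | ant1:(1,3)->N->(0,3) | ant2:(3,3)->N->(2,3)
  grid max=2 at (1,1)
Step 3: ant0:(0,1)->S->(1,1) | ant1:(0,3)->S->(1,3) | ant2:(2,3)->N->(1,3)
  grid max=4 at (1,3)
Step 4: ant0:(1,1)->N->(0,1) | ant1:(1,3)->N->(0,3) | ant2:(1,3)->N->(0,3)
  grid max=3 at (0,3)
Step 5: ant0:(0,1)->S->(1,1) | ant1:(0,3)->S->(1,3) | ant2:(0,3)->S->(1,3)
  grid max=6 at (1,3)
Step 6: ant0:(1,1)->N->(0,1) | ant1:(1,3)->N->(0,3) | ant2:(1,3)->N->(0,3)
  grid max=5 at (0,3)
Final grid:
  0 1 0 5
  0 2 0 5
  0 0 0 0
  0 0 0 0
  0 0 0 0
Max pheromone 5 at (0,3)

Answer: (0,3)=5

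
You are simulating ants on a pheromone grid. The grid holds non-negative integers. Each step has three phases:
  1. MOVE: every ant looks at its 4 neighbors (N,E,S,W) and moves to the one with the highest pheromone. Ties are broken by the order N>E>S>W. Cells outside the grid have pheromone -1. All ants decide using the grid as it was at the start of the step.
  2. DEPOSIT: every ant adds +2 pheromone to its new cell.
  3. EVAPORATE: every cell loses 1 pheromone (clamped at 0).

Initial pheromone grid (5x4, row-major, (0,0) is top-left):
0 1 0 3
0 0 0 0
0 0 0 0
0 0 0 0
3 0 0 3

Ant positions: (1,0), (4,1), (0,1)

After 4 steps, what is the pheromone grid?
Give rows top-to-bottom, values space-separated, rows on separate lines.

After step 1: ants at (0,0),(4,0),(0,2)
  1 0 1 2
  0 0 0 0
  0 0 0 0
  0 0 0 0
  4 0 0 2
After step 2: ants at (0,1),(3,0),(0,3)
  0 1 0 3
  0 0 0 0
  0 0 0 0
  1 0 0 0
  3 0 0 1
After step 3: ants at (0,2),(4,0),(1,3)
  0 0 1 2
  0 0 0 1
  0 0 0 0
  0 0 0 0
  4 0 0 0
After step 4: ants at (0,3),(3,0),(0,3)
  0 0 0 5
  0 0 0 0
  0 0 0 0
  1 0 0 0
  3 0 0 0

0 0 0 5
0 0 0 0
0 0 0 0
1 0 0 0
3 0 0 0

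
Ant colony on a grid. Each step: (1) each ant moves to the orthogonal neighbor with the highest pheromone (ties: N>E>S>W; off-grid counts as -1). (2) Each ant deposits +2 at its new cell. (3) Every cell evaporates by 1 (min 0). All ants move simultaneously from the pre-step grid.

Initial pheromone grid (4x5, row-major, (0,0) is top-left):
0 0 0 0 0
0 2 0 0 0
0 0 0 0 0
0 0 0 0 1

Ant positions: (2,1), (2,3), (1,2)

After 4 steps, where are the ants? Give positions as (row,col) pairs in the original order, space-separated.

Step 1: ant0:(2,1)->N->(1,1) | ant1:(2,3)->N->(1,3) | ant2:(1,2)->W->(1,1)
  grid max=5 at (1,1)
Step 2: ant0:(1,1)->N->(0,1) | ant1:(1,3)->N->(0,3) | ant2:(1,1)->N->(0,1)
  grid max=4 at (1,1)
Step 3: ant0:(0,1)->S->(1,1) | ant1:(0,3)->E->(0,4) | ant2:(0,1)->S->(1,1)
  grid max=7 at (1,1)
Step 4: ant0:(1,1)->N->(0,1) | ant1:(0,4)->S->(1,4) | ant2:(1,1)->N->(0,1)
  grid max=6 at (1,1)

(0,1) (1,4) (0,1)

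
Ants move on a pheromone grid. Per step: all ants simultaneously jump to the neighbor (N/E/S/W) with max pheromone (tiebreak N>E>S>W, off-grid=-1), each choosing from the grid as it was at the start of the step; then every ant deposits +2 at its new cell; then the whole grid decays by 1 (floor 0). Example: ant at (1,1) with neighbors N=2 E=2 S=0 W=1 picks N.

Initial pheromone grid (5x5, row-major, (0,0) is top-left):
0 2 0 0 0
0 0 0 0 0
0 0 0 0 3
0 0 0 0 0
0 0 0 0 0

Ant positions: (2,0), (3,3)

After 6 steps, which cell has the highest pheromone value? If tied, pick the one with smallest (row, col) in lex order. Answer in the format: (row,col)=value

Step 1: ant0:(2,0)->N->(1,0) | ant1:(3,3)->N->(2,3)
  grid max=2 at (2,4)
Step 2: ant0:(1,0)->N->(0,0) | ant1:(2,3)->E->(2,4)
  grid max=3 at (2,4)
Step 3: ant0:(0,0)->E->(0,1) | ant1:(2,4)->N->(1,4)
  grid max=2 at (2,4)
Step 4: ant0:(0,1)->E->(0,2) | ant1:(1,4)->S->(2,4)
  grid max=3 at (2,4)
Step 5: ant0:(0,2)->E->(0,3) | ant1:(2,4)->N->(1,4)
  grid max=2 at (2,4)
Step 6: ant0:(0,3)->E->(0,4) | ant1:(1,4)->S->(2,4)
  grid max=3 at (2,4)
Final grid:
  0 0 0 0 1
  0 0 0 0 0
  0 0 0 0 3
  0 0 0 0 0
  0 0 0 0 0
Max pheromone 3 at (2,4)

Answer: (2,4)=3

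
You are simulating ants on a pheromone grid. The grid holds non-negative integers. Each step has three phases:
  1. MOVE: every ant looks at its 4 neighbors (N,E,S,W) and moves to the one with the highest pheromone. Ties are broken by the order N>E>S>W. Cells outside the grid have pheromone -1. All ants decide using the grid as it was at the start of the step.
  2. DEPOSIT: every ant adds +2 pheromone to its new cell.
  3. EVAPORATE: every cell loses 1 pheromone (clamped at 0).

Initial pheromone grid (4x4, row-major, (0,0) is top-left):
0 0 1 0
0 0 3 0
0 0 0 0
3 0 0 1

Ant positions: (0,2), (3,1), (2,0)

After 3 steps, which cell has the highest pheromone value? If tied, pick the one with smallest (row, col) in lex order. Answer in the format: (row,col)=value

Answer: (3,0)=8

Derivation:
Step 1: ant0:(0,2)->S->(1,2) | ant1:(3,1)->W->(3,0) | ant2:(2,0)->S->(3,0)
  grid max=6 at (3,0)
Step 2: ant0:(1,2)->N->(0,2) | ant1:(3,0)->N->(2,0) | ant2:(3,0)->N->(2,0)
  grid max=5 at (3,0)
Step 3: ant0:(0,2)->S->(1,2) | ant1:(2,0)->S->(3,0) | ant2:(2,0)->S->(3,0)
  grid max=8 at (3,0)
Final grid:
  0 0 0 0
  0 0 4 0
  2 0 0 0
  8 0 0 0
Max pheromone 8 at (3,0)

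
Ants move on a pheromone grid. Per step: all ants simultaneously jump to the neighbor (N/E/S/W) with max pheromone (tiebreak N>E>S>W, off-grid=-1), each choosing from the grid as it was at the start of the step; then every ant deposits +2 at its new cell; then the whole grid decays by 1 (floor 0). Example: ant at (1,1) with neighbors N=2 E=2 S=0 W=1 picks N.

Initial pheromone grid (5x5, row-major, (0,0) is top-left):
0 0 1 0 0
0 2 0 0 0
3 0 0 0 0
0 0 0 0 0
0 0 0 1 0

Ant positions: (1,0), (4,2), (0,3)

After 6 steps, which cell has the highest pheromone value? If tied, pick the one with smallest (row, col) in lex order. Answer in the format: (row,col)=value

Answer: (2,0)=3

Derivation:
Step 1: ant0:(1,0)->S->(2,0) | ant1:(4,2)->E->(4,3) | ant2:(0,3)->W->(0,2)
  grid max=4 at (2,0)
Step 2: ant0:(2,0)->N->(1,0) | ant1:(4,3)->N->(3,3) | ant2:(0,2)->E->(0,3)
  grid max=3 at (2,0)
Step 3: ant0:(1,0)->S->(2,0) | ant1:(3,3)->S->(4,3) | ant2:(0,3)->W->(0,2)
  grid max=4 at (2,0)
Step 4: ant0:(2,0)->N->(1,0) | ant1:(4,3)->N->(3,3) | ant2:(0,2)->E->(0,3)
  grid max=3 at (2,0)
Step 5: ant0:(1,0)->S->(2,0) | ant1:(3,3)->S->(4,3) | ant2:(0,3)->W->(0,2)
  grid max=4 at (2,0)
Step 6: ant0:(2,0)->N->(1,0) | ant1:(4,3)->N->(3,3) | ant2:(0,2)->E->(0,3)
  grid max=3 at (2,0)
Final grid:
  0 0 1 1 0
  1 0 0 0 0
  3 0 0 0 0
  0 0 0 1 0
  0 0 0 1 0
Max pheromone 3 at (2,0)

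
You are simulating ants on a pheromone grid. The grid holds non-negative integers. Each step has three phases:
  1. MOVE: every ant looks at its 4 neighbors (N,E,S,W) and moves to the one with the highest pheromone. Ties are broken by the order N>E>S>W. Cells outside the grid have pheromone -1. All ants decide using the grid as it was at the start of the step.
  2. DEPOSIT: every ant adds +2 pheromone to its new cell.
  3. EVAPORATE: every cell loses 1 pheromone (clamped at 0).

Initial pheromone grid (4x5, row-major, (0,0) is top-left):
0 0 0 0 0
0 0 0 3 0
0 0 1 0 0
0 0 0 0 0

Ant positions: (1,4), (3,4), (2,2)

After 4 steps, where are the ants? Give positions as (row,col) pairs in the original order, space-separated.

Step 1: ant0:(1,4)->W->(1,3) | ant1:(3,4)->N->(2,4) | ant2:(2,2)->N->(1,2)
  grid max=4 at (1,3)
Step 2: ant0:(1,3)->W->(1,2) | ant1:(2,4)->N->(1,4) | ant2:(1,2)->E->(1,3)
  grid max=5 at (1,3)
Step 3: ant0:(1,2)->E->(1,3) | ant1:(1,4)->W->(1,3) | ant2:(1,3)->W->(1,2)
  grid max=8 at (1,3)
Step 4: ant0:(1,3)->W->(1,2) | ant1:(1,3)->W->(1,2) | ant2:(1,2)->E->(1,3)
  grid max=9 at (1,3)

(1,2) (1,2) (1,3)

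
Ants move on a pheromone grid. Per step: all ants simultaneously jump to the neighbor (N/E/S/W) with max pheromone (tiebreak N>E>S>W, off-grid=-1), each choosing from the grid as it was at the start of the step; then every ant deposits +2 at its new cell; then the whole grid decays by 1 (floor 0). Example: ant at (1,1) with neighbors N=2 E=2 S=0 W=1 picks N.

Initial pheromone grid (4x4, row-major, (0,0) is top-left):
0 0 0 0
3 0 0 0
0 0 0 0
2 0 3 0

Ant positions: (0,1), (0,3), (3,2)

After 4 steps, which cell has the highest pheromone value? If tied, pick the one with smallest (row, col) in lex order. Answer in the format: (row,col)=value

Answer: (0,3)=5

Derivation:
Step 1: ant0:(0,1)->E->(0,2) | ant1:(0,3)->S->(1,3) | ant2:(3,2)->N->(2,2)
  grid max=2 at (1,0)
Step 2: ant0:(0,2)->E->(0,3) | ant1:(1,3)->N->(0,3) | ant2:(2,2)->S->(3,2)
  grid max=3 at (0,3)
Step 3: ant0:(0,3)->S->(1,3) | ant1:(0,3)->S->(1,3) | ant2:(3,2)->N->(2,2)
  grid max=3 at (1,3)
Step 4: ant0:(1,3)->N->(0,3) | ant1:(1,3)->N->(0,3) | ant2:(2,2)->S->(3,2)
  grid max=5 at (0,3)
Final grid:
  0 0 0 5
  0 0 0 2
  0 0 0 0
  0 0 3 0
Max pheromone 5 at (0,3)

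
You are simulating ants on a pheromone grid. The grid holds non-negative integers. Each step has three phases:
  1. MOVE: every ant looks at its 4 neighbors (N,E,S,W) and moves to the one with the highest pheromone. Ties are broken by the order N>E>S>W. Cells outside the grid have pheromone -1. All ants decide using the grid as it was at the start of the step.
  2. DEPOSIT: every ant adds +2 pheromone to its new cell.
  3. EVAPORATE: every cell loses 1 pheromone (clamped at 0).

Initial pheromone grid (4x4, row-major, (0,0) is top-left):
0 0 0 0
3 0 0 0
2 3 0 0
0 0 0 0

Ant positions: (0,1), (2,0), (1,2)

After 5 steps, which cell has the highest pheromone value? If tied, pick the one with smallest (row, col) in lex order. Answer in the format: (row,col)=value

Answer: (0,2)=7

Derivation:
Step 1: ant0:(0,1)->E->(0,2) | ant1:(2,0)->N->(1,0) | ant2:(1,2)->N->(0,2)
  grid max=4 at (1,0)
Step 2: ant0:(0,2)->E->(0,3) | ant1:(1,0)->S->(2,0) | ant2:(0,2)->E->(0,3)
  grid max=3 at (0,3)
Step 3: ant0:(0,3)->W->(0,2) | ant1:(2,0)->N->(1,0) | ant2:(0,3)->W->(0,2)
  grid max=5 at (0,2)
Step 4: ant0:(0,2)->E->(0,3) | ant1:(1,0)->S->(2,0) | ant2:(0,2)->E->(0,3)
  grid max=5 at (0,3)
Step 5: ant0:(0,3)->W->(0,2) | ant1:(2,0)->N->(1,0) | ant2:(0,3)->W->(0,2)
  grid max=7 at (0,2)
Final grid:
  0 0 7 4
  4 0 0 0
  1 0 0 0
  0 0 0 0
Max pheromone 7 at (0,2)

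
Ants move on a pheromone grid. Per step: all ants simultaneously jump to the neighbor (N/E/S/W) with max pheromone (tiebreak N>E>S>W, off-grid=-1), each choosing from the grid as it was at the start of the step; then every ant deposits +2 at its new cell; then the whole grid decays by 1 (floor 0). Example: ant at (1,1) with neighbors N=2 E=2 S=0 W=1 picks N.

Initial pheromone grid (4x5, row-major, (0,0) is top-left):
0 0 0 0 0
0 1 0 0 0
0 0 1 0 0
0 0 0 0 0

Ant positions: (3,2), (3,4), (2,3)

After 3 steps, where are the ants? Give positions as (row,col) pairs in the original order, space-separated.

Step 1: ant0:(3,2)->N->(2,2) | ant1:(3,4)->N->(2,4) | ant2:(2,3)->W->(2,2)
  grid max=4 at (2,2)
Step 2: ant0:(2,2)->N->(1,2) | ant1:(2,4)->N->(1,4) | ant2:(2,2)->N->(1,2)
  grid max=3 at (1,2)
Step 3: ant0:(1,2)->S->(2,2) | ant1:(1,4)->N->(0,4) | ant2:(1,2)->S->(2,2)
  grid max=6 at (2,2)

(2,2) (0,4) (2,2)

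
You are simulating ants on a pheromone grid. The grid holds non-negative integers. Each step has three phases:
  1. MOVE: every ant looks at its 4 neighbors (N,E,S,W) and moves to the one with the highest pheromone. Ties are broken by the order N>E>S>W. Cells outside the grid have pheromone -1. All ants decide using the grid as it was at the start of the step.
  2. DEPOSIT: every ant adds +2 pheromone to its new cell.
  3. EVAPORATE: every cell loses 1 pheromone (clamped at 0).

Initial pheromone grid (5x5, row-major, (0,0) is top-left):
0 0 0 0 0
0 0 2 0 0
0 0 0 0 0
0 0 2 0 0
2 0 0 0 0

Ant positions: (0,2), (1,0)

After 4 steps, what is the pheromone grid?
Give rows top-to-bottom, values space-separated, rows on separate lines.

After step 1: ants at (1,2),(0,0)
  1 0 0 0 0
  0 0 3 0 0
  0 0 0 0 0
  0 0 1 0 0
  1 0 0 0 0
After step 2: ants at (0,2),(0,1)
  0 1 1 0 0
  0 0 2 0 0
  0 0 0 0 0
  0 0 0 0 0
  0 0 0 0 0
After step 3: ants at (1,2),(0,2)
  0 0 2 0 0
  0 0 3 0 0
  0 0 0 0 0
  0 0 0 0 0
  0 0 0 0 0
After step 4: ants at (0,2),(1,2)
  0 0 3 0 0
  0 0 4 0 0
  0 0 0 0 0
  0 0 0 0 0
  0 0 0 0 0

0 0 3 0 0
0 0 4 0 0
0 0 0 0 0
0 0 0 0 0
0 0 0 0 0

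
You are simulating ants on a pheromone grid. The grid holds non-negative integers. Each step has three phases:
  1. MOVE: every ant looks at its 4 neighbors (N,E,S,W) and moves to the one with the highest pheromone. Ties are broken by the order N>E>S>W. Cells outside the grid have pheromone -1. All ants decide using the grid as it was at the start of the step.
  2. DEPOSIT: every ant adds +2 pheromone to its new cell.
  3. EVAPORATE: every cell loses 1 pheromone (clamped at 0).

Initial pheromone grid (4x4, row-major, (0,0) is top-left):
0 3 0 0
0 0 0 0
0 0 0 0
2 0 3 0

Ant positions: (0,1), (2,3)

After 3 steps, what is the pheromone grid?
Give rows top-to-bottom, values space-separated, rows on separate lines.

After step 1: ants at (0,2),(1,3)
  0 2 1 0
  0 0 0 1
  0 0 0 0
  1 0 2 0
After step 2: ants at (0,1),(0,3)
  0 3 0 1
  0 0 0 0
  0 0 0 0
  0 0 1 0
After step 3: ants at (0,2),(1,3)
  0 2 1 0
  0 0 0 1
  0 0 0 0
  0 0 0 0

0 2 1 0
0 0 0 1
0 0 0 0
0 0 0 0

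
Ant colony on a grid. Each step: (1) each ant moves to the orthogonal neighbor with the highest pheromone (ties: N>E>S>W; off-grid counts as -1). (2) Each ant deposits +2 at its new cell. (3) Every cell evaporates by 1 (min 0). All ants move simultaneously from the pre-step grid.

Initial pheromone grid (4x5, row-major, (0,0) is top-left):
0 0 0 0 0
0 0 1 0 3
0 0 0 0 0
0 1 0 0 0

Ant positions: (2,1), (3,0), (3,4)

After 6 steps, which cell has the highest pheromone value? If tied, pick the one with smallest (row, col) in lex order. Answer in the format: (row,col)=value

Step 1: ant0:(2,1)->S->(3,1) | ant1:(3,0)->E->(3,1) | ant2:(3,4)->N->(2,4)
  grid max=4 at (3,1)
Step 2: ant0:(3,1)->N->(2,1) | ant1:(3,1)->N->(2,1) | ant2:(2,4)->N->(1,4)
  grid max=3 at (1,4)
Step 3: ant0:(2,1)->S->(3,1) | ant1:(2,1)->S->(3,1) | ant2:(1,4)->N->(0,4)
  grid max=6 at (3,1)
Step 4: ant0:(3,1)->N->(2,1) | ant1:(3,1)->N->(2,1) | ant2:(0,4)->S->(1,4)
  grid max=5 at (2,1)
Step 5: ant0:(2,1)->S->(3,1) | ant1:(2,1)->S->(3,1) | ant2:(1,4)->N->(0,4)
  grid max=8 at (3,1)
Step 6: ant0:(3,1)->N->(2,1) | ant1:(3,1)->N->(2,1) | ant2:(0,4)->S->(1,4)
  grid max=7 at (2,1)
Final grid:
  0 0 0 0 0
  0 0 0 0 3
  0 7 0 0 0
  0 7 0 0 0
Max pheromone 7 at (2,1)

Answer: (2,1)=7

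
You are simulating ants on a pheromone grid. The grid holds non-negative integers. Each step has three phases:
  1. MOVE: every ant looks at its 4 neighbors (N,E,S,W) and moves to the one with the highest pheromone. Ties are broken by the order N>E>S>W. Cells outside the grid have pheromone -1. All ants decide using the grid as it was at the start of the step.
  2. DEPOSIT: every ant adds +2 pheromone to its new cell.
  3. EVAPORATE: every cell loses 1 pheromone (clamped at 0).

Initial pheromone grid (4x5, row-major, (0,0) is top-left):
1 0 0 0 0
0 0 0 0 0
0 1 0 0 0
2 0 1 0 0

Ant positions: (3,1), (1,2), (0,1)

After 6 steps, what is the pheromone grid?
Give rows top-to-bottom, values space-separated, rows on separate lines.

After step 1: ants at (3,0),(0,2),(0,0)
  2 0 1 0 0
  0 0 0 0 0
  0 0 0 0 0
  3 0 0 0 0
After step 2: ants at (2,0),(0,3),(0,1)
  1 1 0 1 0
  0 0 0 0 0
  1 0 0 0 0
  2 0 0 0 0
After step 3: ants at (3,0),(0,4),(0,0)
  2 0 0 0 1
  0 0 0 0 0
  0 0 0 0 0
  3 0 0 0 0
After step 4: ants at (2,0),(1,4),(0,1)
  1 1 0 0 0
  0 0 0 0 1
  1 0 0 0 0
  2 0 0 0 0
After step 5: ants at (3,0),(0,4),(0,0)
  2 0 0 0 1
  0 0 0 0 0
  0 0 0 0 0
  3 0 0 0 0
After step 6: ants at (2,0),(1,4),(0,1)
  1 1 0 0 0
  0 0 0 0 1
  1 0 0 0 0
  2 0 0 0 0

1 1 0 0 0
0 0 0 0 1
1 0 0 0 0
2 0 0 0 0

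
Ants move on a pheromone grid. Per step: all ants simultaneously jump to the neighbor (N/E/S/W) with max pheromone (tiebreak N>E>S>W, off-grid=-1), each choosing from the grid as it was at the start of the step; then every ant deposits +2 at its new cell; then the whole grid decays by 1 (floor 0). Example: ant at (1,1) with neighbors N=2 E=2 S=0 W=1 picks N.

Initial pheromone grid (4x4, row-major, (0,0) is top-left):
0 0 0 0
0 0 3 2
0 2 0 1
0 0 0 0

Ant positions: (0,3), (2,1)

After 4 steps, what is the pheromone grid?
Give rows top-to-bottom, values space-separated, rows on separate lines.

After step 1: ants at (1,3),(1,1)
  0 0 0 0
  0 1 2 3
  0 1 0 0
  0 0 0 0
After step 2: ants at (1,2),(1,2)
  0 0 0 0
  0 0 5 2
  0 0 0 0
  0 0 0 0
After step 3: ants at (1,3),(1,3)
  0 0 0 0
  0 0 4 5
  0 0 0 0
  0 0 0 0
After step 4: ants at (1,2),(1,2)
  0 0 0 0
  0 0 7 4
  0 0 0 0
  0 0 0 0

0 0 0 0
0 0 7 4
0 0 0 0
0 0 0 0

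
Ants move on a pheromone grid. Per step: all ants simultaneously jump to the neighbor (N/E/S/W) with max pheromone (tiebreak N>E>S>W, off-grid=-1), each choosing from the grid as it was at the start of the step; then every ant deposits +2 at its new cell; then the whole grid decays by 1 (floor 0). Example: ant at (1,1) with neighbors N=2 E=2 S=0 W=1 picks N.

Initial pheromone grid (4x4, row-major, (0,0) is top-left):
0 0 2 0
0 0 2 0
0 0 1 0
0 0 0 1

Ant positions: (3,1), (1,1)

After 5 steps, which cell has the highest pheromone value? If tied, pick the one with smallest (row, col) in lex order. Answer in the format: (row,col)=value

Answer: (1,2)=7

Derivation:
Step 1: ant0:(3,1)->N->(2,1) | ant1:(1,1)->E->(1,2)
  grid max=3 at (1,2)
Step 2: ant0:(2,1)->N->(1,1) | ant1:(1,2)->N->(0,2)
  grid max=2 at (0,2)
Step 3: ant0:(1,1)->E->(1,2) | ant1:(0,2)->S->(1,2)
  grid max=5 at (1,2)
Step 4: ant0:(1,2)->N->(0,2) | ant1:(1,2)->N->(0,2)
  grid max=4 at (0,2)
Step 5: ant0:(0,2)->S->(1,2) | ant1:(0,2)->S->(1,2)
  grid max=7 at (1,2)
Final grid:
  0 0 3 0
  0 0 7 0
  0 0 0 0
  0 0 0 0
Max pheromone 7 at (1,2)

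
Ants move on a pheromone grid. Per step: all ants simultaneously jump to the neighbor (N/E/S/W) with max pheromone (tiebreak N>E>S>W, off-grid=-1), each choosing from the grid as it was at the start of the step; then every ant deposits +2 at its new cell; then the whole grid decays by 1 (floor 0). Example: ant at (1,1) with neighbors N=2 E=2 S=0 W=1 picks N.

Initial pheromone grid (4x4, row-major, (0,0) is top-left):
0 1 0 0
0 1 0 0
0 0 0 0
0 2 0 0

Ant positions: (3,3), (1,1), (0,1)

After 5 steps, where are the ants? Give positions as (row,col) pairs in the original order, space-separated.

Step 1: ant0:(3,3)->N->(2,3) | ant1:(1,1)->N->(0,1) | ant2:(0,1)->S->(1,1)
  grid max=2 at (0,1)
Step 2: ant0:(2,3)->N->(1,3) | ant1:(0,1)->S->(1,1) | ant2:(1,1)->N->(0,1)
  grid max=3 at (0,1)
Step 3: ant0:(1,3)->N->(0,3) | ant1:(1,1)->N->(0,1) | ant2:(0,1)->S->(1,1)
  grid max=4 at (0,1)
Step 4: ant0:(0,3)->S->(1,3) | ant1:(0,1)->S->(1,1) | ant2:(1,1)->N->(0,1)
  grid max=5 at (0,1)
Step 5: ant0:(1,3)->N->(0,3) | ant1:(1,1)->N->(0,1) | ant2:(0,1)->S->(1,1)
  grid max=6 at (0,1)

(0,3) (0,1) (1,1)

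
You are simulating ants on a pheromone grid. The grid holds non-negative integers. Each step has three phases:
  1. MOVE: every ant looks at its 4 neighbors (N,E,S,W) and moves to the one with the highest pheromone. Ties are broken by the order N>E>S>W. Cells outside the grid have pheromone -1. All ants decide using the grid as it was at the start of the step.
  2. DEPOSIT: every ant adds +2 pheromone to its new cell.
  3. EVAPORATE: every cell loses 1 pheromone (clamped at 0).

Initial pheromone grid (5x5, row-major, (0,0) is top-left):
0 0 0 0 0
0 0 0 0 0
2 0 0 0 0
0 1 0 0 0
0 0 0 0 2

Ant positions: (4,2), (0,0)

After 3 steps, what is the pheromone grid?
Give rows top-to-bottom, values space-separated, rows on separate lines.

After step 1: ants at (3,2),(0,1)
  0 1 0 0 0
  0 0 0 0 0
  1 0 0 0 0
  0 0 1 0 0
  0 0 0 0 1
After step 2: ants at (2,2),(0,2)
  0 0 1 0 0
  0 0 0 0 0
  0 0 1 0 0
  0 0 0 0 0
  0 0 0 0 0
After step 3: ants at (1,2),(0,3)
  0 0 0 1 0
  0 0 1 0 0
  0 0 0 0 0
  0 0 0 0 0
  0 0 0 0 0

0 0 0 1 0
0 0 1 0 0
0 0 0 0 0
0 0 0 0 0
0 0 0 0 0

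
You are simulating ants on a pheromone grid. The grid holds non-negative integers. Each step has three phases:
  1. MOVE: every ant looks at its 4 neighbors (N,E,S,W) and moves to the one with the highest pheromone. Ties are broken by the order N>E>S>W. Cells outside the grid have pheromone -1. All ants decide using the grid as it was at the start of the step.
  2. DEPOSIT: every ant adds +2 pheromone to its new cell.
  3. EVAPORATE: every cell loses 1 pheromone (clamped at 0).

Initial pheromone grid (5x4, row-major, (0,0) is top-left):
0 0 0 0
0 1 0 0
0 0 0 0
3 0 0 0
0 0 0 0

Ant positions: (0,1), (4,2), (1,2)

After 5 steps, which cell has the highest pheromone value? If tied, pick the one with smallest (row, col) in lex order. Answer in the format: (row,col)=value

Answer: (1,1)=10

Derivation:
Step 1: ant0:(0,1)->S->(1,1) | ant1:(4,2)->N->(3,2) | ant2:(1,2)->W->(1,1)
  grid max=4 at (1,1)
Step 2: ant0:(1,1)->N->(0,1) | ant1:(3,2)->N->(2,2) | ant2:(1,1)->N->(0,1)
  grid max=3 at (0,1)
Step 3: ant0:(0,1)->S->(1,1) | ant1:(2,2)->N->(1,2) | ant2:(0,1)->S->(1,1)
  grid max=6 at (1,1)
Step 4: ant0:(1,1)->N->(0,1) | ant1:(1,2)->W->(1,1) | ant2:(1,1)->N->(0,1)
  grid max=7 at (1,1)
Step 5: ant0:(0,1)->S->(1,1) | ant1:(1,1)->N->(0,1) | ant2:(0,1)->S->(1,1)
  grid max=10 at (1,1)
Final grid:
  0 6 0 0
  0 10 0 0
  0 0 0 0
  0 0 0 0
  0 0 0 0
Max pheromone 10 at (1,1)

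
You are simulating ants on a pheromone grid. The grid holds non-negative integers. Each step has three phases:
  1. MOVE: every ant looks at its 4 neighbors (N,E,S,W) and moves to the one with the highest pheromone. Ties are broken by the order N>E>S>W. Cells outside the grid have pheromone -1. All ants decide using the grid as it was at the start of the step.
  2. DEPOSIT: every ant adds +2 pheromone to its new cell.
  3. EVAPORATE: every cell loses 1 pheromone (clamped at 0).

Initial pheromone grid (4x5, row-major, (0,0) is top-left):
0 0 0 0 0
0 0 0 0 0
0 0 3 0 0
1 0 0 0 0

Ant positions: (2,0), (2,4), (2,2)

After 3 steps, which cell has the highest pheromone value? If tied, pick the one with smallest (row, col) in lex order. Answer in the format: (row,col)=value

Step 1: ant0:(2,0)->S->(3,0) | ant1:(2,4)->N->(1,4) | ant2:(2,2)->N->(1,2)
  grid max=2 at (2,2)
Step 2: ant0:(3,0)->N->(2,0) | ant1:(1,4)->N->(0,4) | ant2:(1,2)->S->(2,2)
  grid max=3 at (2,2)
Step 3: ant0:(2,0)->S->(3,0) | ant1:(0,4)->S->(1,4) | ant2:(2,2)->N->(1,2)
  grid max=2 at (2,2)
Final grid:
  0 0 0 0 0
  0 0 1 0 1
  0 0 2 0 0
  2 0 0 0 0
Max pheromone 2 at (2,2)

Answer: (2,2)=2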